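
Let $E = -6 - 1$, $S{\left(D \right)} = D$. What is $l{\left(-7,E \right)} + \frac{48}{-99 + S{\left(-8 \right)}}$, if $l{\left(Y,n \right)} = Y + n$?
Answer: $- \frac{1546}{107} \approx -14.449$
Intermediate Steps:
$E = -7$
$l{\left(-7,E \right)} + \frac{48}{-99 + S{\left(-8 \right)}} = \left(-7 - 7\right) + \frac{48}{-99 - 8} = -14 + \frac{48}{-107} = -14 + 48 \left(- \frac{1}{107}\right) = -14 - \frac{48}{107} = - \frac{1546}{107}$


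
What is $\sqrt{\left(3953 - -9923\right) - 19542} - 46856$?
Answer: $-46856 + i \sqrt{5666} \approx -46856.0 + 75.273 i$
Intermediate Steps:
$\sqrt{\left(3953 - -9923\right) - 19542} - 46856 = \sqrt{\left(3953 + 9923\right) - 19542} - 46856 = \sqrt{13876 - 19542} - 46856 = \sqrt{-5666} - 46856 = i \sqrt{5666} - 46856 = -46856 + i \sqrt{5666}$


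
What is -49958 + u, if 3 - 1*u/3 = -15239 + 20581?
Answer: -65975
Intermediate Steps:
u = -16017 (u = 9 - 3*(-15239 + 20581) = 9 - 3*5342 = 9 - 16026 = -16017)
-49958 + u = -49958 - 16017 = -65975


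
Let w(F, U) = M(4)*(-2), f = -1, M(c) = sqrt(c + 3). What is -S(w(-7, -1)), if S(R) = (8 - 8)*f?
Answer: 0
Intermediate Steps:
M(c) = sqrt(3 + c)
w(F, U) = -2*sqrt(7) (w(F, U) = sqrt(3 + 4)*(-2) = sqrt(7)*(-2) = -2*sqrt(7))
S(R) = 0 (S(R) = (8 - 8)*(-1) = 0*(-1) = 0)
-S(w(-7, -1)) = -1*0 = 0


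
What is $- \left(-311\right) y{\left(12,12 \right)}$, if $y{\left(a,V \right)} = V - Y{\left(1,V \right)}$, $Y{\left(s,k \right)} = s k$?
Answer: $0$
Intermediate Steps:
$Y{\left(s,k \right)} = k s$
$y{\left(a,V \right)} = 0$ ($y{\left(a,V \right)} = V - V 1 = V - V = 0$)
$- \left(-311\right) y{\left(12,12 \right)} = - \left(-311\right) 0 = \left(-1\right) 0 = 0$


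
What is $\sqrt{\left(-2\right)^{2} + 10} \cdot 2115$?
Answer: $2115 \sqrt{14} \approx 7913.6$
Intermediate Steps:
$\sqrt{\left(-2\right)^{2} + 10} \cdot 2115 = \sqrt{4 + 10} \cdot 2115 = \sqrt{14} \cdot 2115 = 2115 \sqrt{14}$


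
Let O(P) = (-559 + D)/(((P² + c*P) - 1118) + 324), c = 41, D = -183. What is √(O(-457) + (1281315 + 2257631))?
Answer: √31710110815721337/94659 ≈ 1881.2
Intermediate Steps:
O(P) = -742/(-794 + P² + 41*P) (O(P) = (-559 - 183)/(((P² + 41*P) - 1118) + 324) = -742/((-1118 + P² + 41*P) + 324) = -742/(-794 + P² + 41*P))
√(O(-457) + (1281315 + 2257631)) = √(-742/(-794 + (-457)² + 41*(-457)) + (1281315 + 2257631)) = √(-742/(-794 + 208849 - 18737) + 3538946) = √(-742/189318 + 3538946) = √(-742*1/189318 + 3538946) = √(-371/94659 + 3538946) = √(334993089043/94659) = √31710110815721337/94659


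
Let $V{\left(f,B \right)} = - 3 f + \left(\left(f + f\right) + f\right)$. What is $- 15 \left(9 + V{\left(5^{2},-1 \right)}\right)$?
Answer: $-135$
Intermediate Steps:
$V{\left(f,B \right)} = 0$ ($V{\left(f,B \right)} = - 3 f + \left(2 f + f\right) = - 3 f + 3 f = 0$)
$- 15 \left(9 + V{\left(5^{2},-1 \right)}\right) = - 15 \left(9 + 0\right) = \left(-15\right) 9 = -135$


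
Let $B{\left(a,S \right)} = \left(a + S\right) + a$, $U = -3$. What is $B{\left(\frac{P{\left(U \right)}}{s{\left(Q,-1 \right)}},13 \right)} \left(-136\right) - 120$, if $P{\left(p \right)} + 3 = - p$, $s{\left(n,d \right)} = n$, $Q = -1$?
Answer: $-1888$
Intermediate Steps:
$P{\left(p \right)} = -3 - p$
$B{\left(a,S \right)} = S + 2 a$ ($B{\left(a,S \right)} = \left(S + a\right) + a = S + 2 a$)
$B{\left(\frac{P{\left(U \right)}}{s{\left(Q,-1 \right)}},13 \right)} \left(-136\right) - 120 = \left(13 + 2 \frac{-3 - -3}{-1}\right) \left(-136\right) - 120 = \left(13 + 2 \left(-3 + 3\right) \left(-1\right)\right) \left(-136\right) - 120 = \left(13 + 2 \cdot 0 \left(-1\right)\right) \left(-136\right) - 120 = \left(13 + 2 \cdot 0\right) \left(-136\right) - 120 = \left(13 + 0\right) \left(-136\right) - 120 = 13 \left(-136\right) - 120 = -1768 - 120 = -1888$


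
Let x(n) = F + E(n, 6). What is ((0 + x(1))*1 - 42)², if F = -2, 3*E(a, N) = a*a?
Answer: 17161/9 ≈ 1906.8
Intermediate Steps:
E(a, N) = a²/3 (E(a, N) = (a*a)/3 = a²/3)
x(n) = -2 + n²/3
((0 + x(1))*1 - 42)² = ((0 + (-2 + (⅓)*1²))*1 - 42)² = ((0 + (-2 + (⅓)*1))*1 - 42)² = ((0 + (-2 + ⅓))*1 - 42)² = ((0 - 5/3)*1 - 42)² = (-5/3*1 - 42)² = (-5/3 - 42)² = (-131/3)² = 17161/9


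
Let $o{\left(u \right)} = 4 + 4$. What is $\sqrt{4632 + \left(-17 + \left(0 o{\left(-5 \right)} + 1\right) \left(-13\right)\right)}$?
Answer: $\sqrt{4602} \approx 67.838$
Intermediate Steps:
$o{\left(u \right)} = 8$
$\sqrt{4632 + \left(-17 + \left(0 o{\left(-5 \right)} + 1\right) \left(-13\right)\right)} = \sqrt{4632 - \left(17 - \left(0 \cdot 8 + 1\right) \left(-13\right)\right)} = \sqrt{4632 - \left(17 - \left(0 + 1\right) \left(-13\right)\right)} = \sqrt{4632 + \left(-17 + 1 \left(-13\right)\right)} = \sqrt{4632 - 30} = \sqrt{4602}$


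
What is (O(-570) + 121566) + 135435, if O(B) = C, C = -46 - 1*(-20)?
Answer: 256975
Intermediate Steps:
C = -26 (C = -46 + 20 = -26)
O(B) = -26
(O(-570) + 121566) + 135435 = (-26 + 121566) + 135435 = 121540 + 135435 = 256975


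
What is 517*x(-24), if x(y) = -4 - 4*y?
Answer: 47564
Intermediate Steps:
517*x(-24) = 517*(-4 - 4*(-24)) = 517*(-4 + 96) = 517*92 = 47564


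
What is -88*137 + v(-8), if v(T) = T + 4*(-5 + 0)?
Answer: -12084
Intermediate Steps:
v(T) = -20 + T (v(T) = T + 4*(-5) = T - 20 = -20 + T)
-88*137 + v(-8) = -88*137 + (-20 - 8) = -12056 - 28 = -12084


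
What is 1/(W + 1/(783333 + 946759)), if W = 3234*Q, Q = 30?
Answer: 1730092/167853525841 ≈ 1.0307e-5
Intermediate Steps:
W = 97020 (W = 3234*30 = 97020)
1/(W + 1/(783333 + 946759)) = 1/(97020 + 1/(783333 + 946759)) = 1/(97020 + 1/1730092) = 1/(167853525841/1730092) = 1730092/167853525841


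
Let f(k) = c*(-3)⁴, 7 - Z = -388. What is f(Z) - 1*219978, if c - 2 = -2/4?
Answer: -439713/2 ≈ -2.1986e+5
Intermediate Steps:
Z = 395 (Z = 7 - 1*(-388) = 7 + 388 = 395)
c = 3/2 (c = 2 - 2/4 = 2 - 2*¼ = 2 - ½ = 3/2 ≈ 1.5000)
f(k) = 243/2 (f(k) = (3/2)*(-3)⁴ = (3/2)*81 = 243/2)
f(Z) - 1*219978 = 243/2 - 1*219978 = 243/2 - 219978 = -439713/2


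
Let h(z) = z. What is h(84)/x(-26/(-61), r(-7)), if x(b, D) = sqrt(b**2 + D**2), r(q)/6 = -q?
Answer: 1281*sqrt(1641130)/820565 ≈ 1.9999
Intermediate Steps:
r(q) = -6*q (r(q) = 6*(-q) = -6*q)
x(b, D) = sqrt(D**2 + b**2)
h(84)/x(-26/(-61), r(-7)) = 84/(sqrt((-6*(-7))**2 + (-26/(-61))**2)) = 84/(sqrt(42**2 + (-26*(-1/61))**2)) = 84/(sqrt(1764 + (26/61)**2)) = 84/(sqrt(1764 + 676/3721)) = 84/(sqrt(6564520/3721)) = 84/((2*sqrt(1641130)/61)) = 84*(61*sqrt(1641130)/3282260) = 1281*sqrt(1641130)/820565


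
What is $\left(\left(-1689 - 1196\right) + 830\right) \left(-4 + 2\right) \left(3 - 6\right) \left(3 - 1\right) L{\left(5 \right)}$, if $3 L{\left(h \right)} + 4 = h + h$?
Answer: $-49320$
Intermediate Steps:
$L{\left(h \right)} = - \frac{4}{3} + \frac{2 h}{3}$ ($L{\left(h \right)} = - \frac{4}{3} + \frac{h + h}{3} = - \frac{4}{3} + \frac{2 h}{3}$)
$\left(\left(-1689 - 1196\right) + 830\right) \left(-4 + 2\right) \left(3 - 6\right) \left(3 - 1\right) L{\left(5 \right)} = \left(\left(-1689 - 1196\right) + 830\right) \left(-4 + 2\right) \left(3 - 6\right) \left(3 - 1\right) \left(- \frac{4}{3} + \frac{2}{3} \cdot 5\right) = \left(-2885 + 830\right) - 2 \left(3 - 6\right) 2 \left(- \frac{4}{3} + \frac{10}{3}\right) = - 2055 \left(-2\right) \left(-3\right) 2 \cdot 2 = - 2055 \cdot 6 \cdot 2 \cdot 2 = - 2055 \cdot 12 \cdot 2 = \left(-2055\right) 24 = -49320$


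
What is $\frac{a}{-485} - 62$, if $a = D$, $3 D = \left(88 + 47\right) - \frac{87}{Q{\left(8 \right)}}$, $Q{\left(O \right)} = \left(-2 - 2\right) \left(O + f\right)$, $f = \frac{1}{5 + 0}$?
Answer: $- \frac{987801}{15908} \approx -62.095$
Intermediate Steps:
$f = \frac{1}{5} \approx 0.2$
$Q{\left(O \right)} = - \frac{4}{5} - 4 O$ ($Q{\left(O \right)} = \left(-2 - 2\right) \left(O + \frac{1}{5}\right) = - 4 \left(\frac{1}{5} + O\right) = - \frac{4}{5} - 4 O$)
$D = \frac{7525}{164}$ ($D = \frac{\left(88 + 47\right) - \frac{87}{- \frac{4}{5} - 32}}{3} = \frac{135 - \frac{87}{- \frac{4}{5} - 32}}{3} = \frac{135 - \frac{87}{- \frac{164}{5}}}{3} = \frac{135 - - \frac{435}{164}}{3} = \frac{135 + \frac{435}{164}}{3} = \frac{1}{3} \cdot \frac{22575}{164} = \frac{7525}{164} \approx 45.884$)
$a = \frac{7525}{164} \approx 45.884$
$\frac{a}{-485} - 62 = \frac{7525}{164 \left(-485\right)} - 62 = \frac{7525}{164} \left(- \frac{1}{485}\right) - 62 = - \frac{1505}{15908} - 62 = - \frac{987801}{15908}$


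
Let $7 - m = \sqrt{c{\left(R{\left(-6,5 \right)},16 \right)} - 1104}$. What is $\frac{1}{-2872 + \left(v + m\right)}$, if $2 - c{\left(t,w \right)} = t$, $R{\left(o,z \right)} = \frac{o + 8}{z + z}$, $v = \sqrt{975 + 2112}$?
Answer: $- \frac{5}{14325 - 105 \sqrt{7} + i \sqrt{27555}} \approx -0.00035589 + 4.2056 \cdot 10^{-6} i$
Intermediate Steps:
$v = 21 \sqrt{7}$ ($v = \sqrt{3087} = 21 \sqrt{7} \approx 55.561$)
$R{\left(o,z \right)} = \frac{8 + o}{2 z}$
$c{\left(t,w \right)} = 2 - t$
$m = 7 - \frac{i \sqrt{27555}}{5}$ ($m = 7 - \sqrt{\left(2 - \frac{8 - 6}{2 \cdot 5}\right) - 1104} = 7 - \sqrt{\left(2 - \frac{1}{2} \cdot \frac{1}{5} \cdot 2\right) - 1104} = 7 - \sqrt{\left(2 - \frac{1}{5}\right) - 1104} = 7 - \sqrt{\frac{9}{5} - 1104} = 7 - \sqrt{- \frac{5511}{5}} = 7 - \frac{i \sqrt{27555}}{5} \approx 7.0 - 33.199 i$)
$\frac{1}{-2872 + \left(v + m\right)} = \frac{1}{-2872 + \left(21 \sqrt{7} + \left(7 - \frac{i \sqrt{27555}}{5}\right)\right)} = \frac{1}{-2872 + \left(7 + 21 \sqrt{7} - \frac{i \sqrt{27555}}{5}\right)} = \frac{1}{-2865 + 21 \sqrt{7} - \frac{i \sqrt{27555}}{5}}$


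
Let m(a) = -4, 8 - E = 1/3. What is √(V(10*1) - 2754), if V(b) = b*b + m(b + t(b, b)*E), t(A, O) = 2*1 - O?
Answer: I*√2658 ≈ 51.556*I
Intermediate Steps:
E = 23/3 (E = 8 - 1/3 = 8 - 1*⅓ = 8 - ⅓ = 23/3 ≈ 7.6667)
t(A, O) = 2 - O
V(b) = -4 + b² (V(b) = b*b - 4 = b² - 4 = -4 + b²)
√(V(10*1) - 2754) = √((-4 + (10*1)²) - 2754) = √((-4 + 10²) - 2754) = √((-4 + 100) - 2754) = √(96 - 2754) = √(-2658) = I*√2658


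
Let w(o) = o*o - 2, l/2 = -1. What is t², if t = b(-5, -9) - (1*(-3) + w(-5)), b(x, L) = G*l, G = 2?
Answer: 576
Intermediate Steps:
l = -2 (l = 2*(-1) = -2)
b(x, L) = -4 (b(x, L) = 2*(-2) = -4)
w(o) = -2 + o² (w(o) = o² - 2 = -2 + o²)
t = -24 (t = -4 - (1*(-3) + (-2 + (-5)²)) = -4 - (-3 + (-2 + 25)) = -4 - (-3 + 23) = -4 - 1*20 = -4 - 20 = -24)
t² = (-24)² = 576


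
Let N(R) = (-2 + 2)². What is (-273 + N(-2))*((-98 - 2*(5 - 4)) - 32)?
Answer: 36036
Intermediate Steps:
N(R) = 0 (N(R) = 0² = 0)
(-273 + N(-2))*((-98 - 2*(5 - 4)) - 32) = (-273 + 0)*((-98 - 2*(5 - 4)) - 32) = -273*((-98 - 2*1) - 32) = -273*((-98 - 2) - 32) = -273*(-100 - 32) = -273*(-132) = 36036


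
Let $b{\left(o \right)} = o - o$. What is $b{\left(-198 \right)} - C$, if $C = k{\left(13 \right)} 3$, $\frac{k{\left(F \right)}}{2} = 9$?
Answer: $-54$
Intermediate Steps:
$k{\left(F \right)} = 18$ ($k{\left(F \right)} = 2 \cdot 9 = 18$)
$b{\left(o \right)} = 0$
$C = 54$ ($C = 18 \cdot 3 = 54$)
$b{\left(-198 \right)} - C = 0 - 54 = -54$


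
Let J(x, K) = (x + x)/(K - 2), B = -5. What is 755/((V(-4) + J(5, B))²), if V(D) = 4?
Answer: 36995/324 ≈ 114.18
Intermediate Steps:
J(x, K) = 2*x/(-2 + K) (J(x, K) = (2*x)/(-2 + K) = 2*x/(-2 + K))
755/((V(-4) + J(5, B))²) = 755/((4 + 2*5/(-2 - 5))²) = 755/((4 + 2*5/(-7))²) = 755/((4 + 2*5*(-⅐))²) = 755/((4 - 10/7)²) = 755/((18/7)²) = 755/(324/49) = 755*(49/324) = 36995/324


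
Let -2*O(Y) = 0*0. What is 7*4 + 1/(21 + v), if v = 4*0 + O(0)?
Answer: 589/21 ≈ 28.048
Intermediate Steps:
O(Y) = 0 (O(Y) = -0*0 = -1/2*0 = 0)
v = 0 (v = 4*0 + 0 = 0 + 0 = 0)
7*4 + 1/(21 + v) = 7*4 + 1/(21 + 0) = 28 + 1/21 = 589/21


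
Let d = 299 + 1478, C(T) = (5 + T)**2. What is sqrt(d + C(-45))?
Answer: sqrt(3377) ≈ 58.112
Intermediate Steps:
d = 1777
sqrt(d + C(-45)) = sqrt(1777 + (5 - 45)**2) = sqrt(1777 + (-40)**2) = sqrt(1777 + 1600) = sqrt(3377)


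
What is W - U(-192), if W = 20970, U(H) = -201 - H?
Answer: 20979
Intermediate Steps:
W - U(-192) = 20970 - (-201 - 1*(-192)) = 20970 - (-201 + 192) = 20970 - 1*(-9) = 20970 + 9 = 20979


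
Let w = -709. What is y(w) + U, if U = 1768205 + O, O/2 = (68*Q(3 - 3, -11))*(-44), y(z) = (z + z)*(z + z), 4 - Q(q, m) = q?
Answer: 3754993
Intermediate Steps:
Q(q, m) = 4 - q
y(z) = 4*z² (y(z) = (2*z)*(2*z) = 4*z²)
O = -23936 (O = 2*((68*(4 - (3 - 3)))*(-44)) = 2*((68*(4 - 1*0))*(-44)) = 2*((68*(4 + 0))*(-44)) = 2*((68*4)*(-44)) = 2*(272*(-44)) = 2*(-11968) = -23936)
U = 1744269 (U = 1768205 - 23936 = 1744269)
y(w) + U = 4*(-709)² + 1744269 = 4*502681 + 1744269 = 2010724 + 1744269 = 3754993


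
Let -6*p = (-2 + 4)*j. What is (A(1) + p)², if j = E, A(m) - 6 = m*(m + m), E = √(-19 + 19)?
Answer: 64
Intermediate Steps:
E = 0 (E = √0 = 0)
A(m) = 6 + 2*m² (A(m) = 6 + m*(m + m) = 6 + m*(2*m) = 6 + 2*m²)
j = 0
p = 0 (p = -(-2 + 4)*0/6 = -0/3 = -⅙*0 = 0)
(A(1) + p)² = ((6 + 2*1²) + 0)² = ((6 + 2*1) + 0)² = ((6 + 2) + 0)² = (8 + 0)² = 8² = 64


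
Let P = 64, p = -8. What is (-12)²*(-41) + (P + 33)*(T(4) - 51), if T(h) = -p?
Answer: -10075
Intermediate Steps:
T(h) = 8 (T(h) = -1*(-8) = 8)
(-12)²*(-41) + (P + 33)*(T(4) - 51) = (-12)²*(-41) + (64 + 33)*(8 - 51) = 144*(-41) + 97*(-43) = -5904 - 4171 = -10075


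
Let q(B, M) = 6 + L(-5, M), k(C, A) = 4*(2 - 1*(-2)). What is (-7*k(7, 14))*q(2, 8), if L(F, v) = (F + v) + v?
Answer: -1904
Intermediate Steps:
L(F, v) = F + 2*v
k(C, A) = 16 (k(C, A) = 4*(2 + 2) = 4*4 = 16)
q(B, M) = 1 + 2*M (q(B, M) = 6 + (-5 + 2*M) = 1 + 2*M)
(-7*k(7, 14))*q(2, 8) = (-7*16)*(1 + 2*8) = -112*(1 + 16) = -112*17 = -1904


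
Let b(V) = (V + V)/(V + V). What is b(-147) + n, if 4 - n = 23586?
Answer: -23581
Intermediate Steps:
n = -23582 (n = 4 - 1*23586 = 4 - 23586 = -23582)
b(V) = 1 (b(V) = (2*V)/((2*V)) = (2*V)*(1/(2*V)) = 1)
b(-147) + n = 1 - 23582 = -23581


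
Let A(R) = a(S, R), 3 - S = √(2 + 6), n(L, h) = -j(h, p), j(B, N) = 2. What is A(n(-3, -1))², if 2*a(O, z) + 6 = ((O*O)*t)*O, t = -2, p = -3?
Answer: 20204 - 14280*√2 ≈ 9.0303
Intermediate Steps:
n(L, h) = -2 (n(L, h) = -1*2 = -2)
S = 3 - 2*√2 (S = 3 - √(2 + 6) = 3 - √8 = 3 - 2*√2 ≈ 0.17157)
a(O, z) = -3 - O³ (a(O, z) = -3 + (((O*O)*(-2))*O)/2 = -3 + ((O²*(-2))*O)/2 = -3 + ((-2*O²)*O)/2 = -3 + (-2*O³)/2 = -3 - O³)
A(R) = -3 - (3 - 2*√2)³
A(n(-3, -1))² = (-102 + 70*√2)²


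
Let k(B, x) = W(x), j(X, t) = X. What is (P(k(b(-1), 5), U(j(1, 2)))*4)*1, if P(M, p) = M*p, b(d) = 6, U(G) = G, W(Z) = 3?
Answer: 12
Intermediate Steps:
k(B, x) = 3
(P(k(b(-1), 5), U(j(1, 2)))*4)*1 = ((3*1)*4)*1 = (3*4)*1 = 12*1 = 12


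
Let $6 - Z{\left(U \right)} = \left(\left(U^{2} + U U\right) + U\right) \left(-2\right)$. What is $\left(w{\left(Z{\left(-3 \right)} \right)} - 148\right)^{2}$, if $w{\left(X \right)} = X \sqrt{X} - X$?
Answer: $1024$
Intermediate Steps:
$Z{\left(U \right)} = 6 + 2 U + 4 U^{2}$ ($Z{\left(U \right)} = 6 - \left(\left(U^{2} + U U\right) + U\right) \left(-2\right) = 6 - \left(\left(U^{2} + U^{2}\right) + U\right) \left(-2\right) = 6 - \left(2 U^{2} + U\right) \left(-2\right) = 6 - \left(U + 2 U^{2}\right) \left(-2\right) = 6 - \left(- 4 U^{2} - 2 U\right) = 6 + \left(2 U + 4 U^{2}\right) = 6 + 2 U + 4 U^{2}$)
$w{\left(X \right)} = X^{\frac{3}{2}} - X$
$\left(w{\left(Z{\left(-3 \right)} \right)} - 148\right)^{2} = \left(\left(\left(6 + 2 \left(-3\right) + 4 \left(-3\right)^{2}\right)^{\frac{3}{2}} - \left(6 + 2 \left(-3\right) + 4 \left(-3\right)^{2}\right)\right) - 148\right)^{2} = \left(\left(\left(6 - 6 + 4 \cdot 9\right)^{\frac{3}{2}} - \left(6 - 6 + 4 \cdot 9\right)\right) - 148\right)^{2} = \left(\left(\left(6 - 6 + 36\right)^{\frac{3}{2}} - \left(6 - 6 + 36\right)\right) - 148\right)^{2} = \left(\left(36^{\frac{3}{2}} - 36\right) - 148\right)^{2} = \left(\left(216 - 36\right) - 148\right)^{2} = \left(180 - 148\right)^{2} = 32^{2} = 1024$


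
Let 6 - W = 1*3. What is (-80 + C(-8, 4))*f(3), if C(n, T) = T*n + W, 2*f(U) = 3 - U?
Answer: 0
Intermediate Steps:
f(U) = 3/2 - U/2 (f(U) = (3 - U)/2 = 3/2 - U/2)
W = 3 (W = 6 - 3 = 3)
C(n, T) = 3 + T*n (C(n, T) = T*n + 3 = 3 + T*n)
(-80 + C(-8, 4))*f(3) = (-80 + (3 + 4*(-8)))*(3/2 - 1/2*3) = (-80 + (3 - 32))*(3/2 - 3/2) = (-80 - 29)*0 = -109*0 = 0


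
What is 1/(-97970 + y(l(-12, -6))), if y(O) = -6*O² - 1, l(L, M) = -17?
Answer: -1/99705 ≈ -1.0030e-5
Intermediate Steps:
y(O) = -1 - 6*O²
1/(-97970 + y(l(-12, -6))) = 1/(-97970 + (-1 - 6*(-17)²)) = 1/(-97970 + (-1 - 6*289)) = 1/(-97970 + (-1 - 1734)) = 1/(-97970 - 1735) = 1/(-99705) = -1/99705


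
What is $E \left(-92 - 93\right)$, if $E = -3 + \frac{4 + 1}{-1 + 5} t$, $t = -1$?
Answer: $\frac{3145}{4} \approx 786.25$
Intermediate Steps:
$E = - \frac{17}{4}$ ($E = -3 + \frac{4 + 1}{-1 + 5} \left(-1\right) = -3 + \frac{5}{4} \left(-1\right) = -3 - \frac{5}{4} = - \frac{17}{4} \approx -4.25$)
$E \left(-92 - 93\right) = - \frac{17 \left(-92 - 93\right)}{4} = \left(- \frac{17}{4}\right) \left(-185\right) = \frac{3145}{4}$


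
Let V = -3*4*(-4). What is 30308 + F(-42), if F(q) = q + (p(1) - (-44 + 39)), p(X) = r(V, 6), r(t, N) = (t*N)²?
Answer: 113215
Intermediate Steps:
V = 48 (V = -12*(-4) = 48)
r(t, N) = N²*t² (r(t, N) = (N*t)² = N²*t²)
p(X) = 82944 (p(X) = 6²*48² = 36*2304 = 82944)
F(q) = 82949 + q (F(q) = q + (82944 - (-44 + 39)) = q + (82944 - 1*(-5)) = q + (82944 + 5) = q + 82949 = 82949 + q)
30308 + F(-42) = 30308 + (82949 - 42) = 30308 + 82907 = 113215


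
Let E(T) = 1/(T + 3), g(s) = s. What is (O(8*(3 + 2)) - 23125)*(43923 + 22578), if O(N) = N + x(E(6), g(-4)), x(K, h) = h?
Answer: -1535441589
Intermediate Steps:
E(T) = 1/(3 + T)
O(N) = -4 + N (O(N) = N - 4 = -4 + N)
(O(8*(3 + 2)) - 23125)*(43923 + 22578) = ((-4 + 8*(3 + 2)) - 23125)*(43923 + 22578) = ((-4 + 8*5) - 23125)*66501 = ((-4 + 40) - 23125)*66501 = (36 - 23125)*66501 = -23089*66501 = -1535441589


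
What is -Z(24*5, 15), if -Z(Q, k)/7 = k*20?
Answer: 2100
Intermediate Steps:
Z(Q, k) = -140*k (Z(Q, k) = -7*k*20 = -140*k)
-Z(24*5, 15) = -(-140)*15 = -1*(-2100) = 2100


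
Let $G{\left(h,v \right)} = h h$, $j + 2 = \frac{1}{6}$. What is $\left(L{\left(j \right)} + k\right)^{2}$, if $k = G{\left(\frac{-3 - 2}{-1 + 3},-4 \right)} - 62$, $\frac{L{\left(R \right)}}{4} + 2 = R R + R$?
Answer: $\frac{4305625}{1296} \approx 3322.2$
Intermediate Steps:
$j = - \frac{11}{6}$ ($j = -2 + \frac{1}{6} = - \frac{11}{6} \approx -1.8333$)
$L{\left(R \right)} = -8 + 4 R + 4 R^{2}$ ($L{\left(R \right)} = -8 + 4 \left(R R + R\right) = -8 + 4 \left(R^{2} + R\right) = -8 + 4 \left(R + R^{2}\right) = -8 + \left(4 R + 4 R^{2}\right) = -8 + 4 R + 4 R^{2}$)
$G{\left(h,v \right)} = h^{2}$
$k = - \frac{223}{4}$ ($k = \left(\frac{-3 - 2}{-1 + 3}\right)^{2} - 62 = \left(- \frac{5}{2}\right)^{2} - 62 = \frac{25}{4} - 62 = - \frac{223}{4} \approx -55.75$)
$\left(L{\left(j \right)} + k\right)^{2} = \left(\left(-8 + 4 \left(- \frac{11}{6}\right) + 4 \left(- \frac{11}{6}\right)^{2}\right) - \frac{223}{4}\right)^{2} = \left(\left(-8 - \frac{22}{3} + 4 \cdot \frac{121}{36}\right) - \frac{223}{4}\right)^{2} = \left(\left(-8 - \frac{22}{3} + \frac{121}{9}\right) - \frac{223}{4}\right)^{2} = \left(- \frac{17}{9} - \frac{223}{4}\right)^{2} = \left(- \frac{2075}{36}\right)^{2} = \frac{4305625}{1296}$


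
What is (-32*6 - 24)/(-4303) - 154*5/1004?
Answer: -1548223/2160106 ≈ -0.71673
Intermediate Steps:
(-32*6 - 24)/(-4303) - 154*5/1004 = (-192 - 24)*(-1/4303) - 770*1/1004 = -216*(-1/4303) - 385/502 = 216/4303 - 385/502 = -1548223/2160106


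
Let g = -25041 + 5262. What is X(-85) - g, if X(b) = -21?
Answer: 19758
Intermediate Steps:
g = -19779
X(-85) - g = -21 - 1*(-19779) = -21 + 19779 = 19758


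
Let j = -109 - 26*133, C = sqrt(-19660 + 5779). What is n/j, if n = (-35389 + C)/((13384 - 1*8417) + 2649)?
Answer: 35389/27166272 - I*sqrt(13881)/27166272 ≈ 0.0013027 - 4.3369e-6*I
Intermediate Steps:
C = I*sqrt(13881) (C = sqrt(-13881) = I*sqrt(13881) ≈ 117.82*I)
j = -3567 (j = -109 - 3458 = -3567)
n = -35389/7616 + I*sqrt(13881)/7616 (n = (-35389 + I*sqrt(13881))/((13384 - 1*8417) + 2649) = (-35389 + I*sqrt(13881))/((13384 - 8417) + 2649) = (-35389 + I*sqrt(13881))/(4967 + 2649) = (-35389 + I*sqrt(13881))/7616 = (-35389 + I*sqrt(13881))*(1/7616) = -35389/7616 + I*sqrt(13881)/7616 ≈ -4.6467 + 0.01547*I)
n/j = (-35389/7616 + I*sqrt(13881)/7616)/(-3567) = (-35389/7616 + I*sqrt(13881)/7616)*(-1/3567) = 35389/27166272 - I*sqrt(13881)/27166272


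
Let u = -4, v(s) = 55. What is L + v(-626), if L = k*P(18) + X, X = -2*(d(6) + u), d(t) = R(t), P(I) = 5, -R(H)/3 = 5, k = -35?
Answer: -82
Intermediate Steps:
R(H) = -15 (R(H) = -3*5 = -15)
d(t) = -15
X = 38 (X = -2*(-15 - 4) = -2*(-19) = 38)
L = -137 (L = -35*5 + 38 = -175 + 38 = -137)
L + v(-626) = -137 + 55 = -82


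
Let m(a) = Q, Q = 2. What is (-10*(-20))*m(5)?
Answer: 400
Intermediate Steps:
m(a) = 2
(-10*(-20))*m(5) = -10*(-20)*2 = 200*2 = 400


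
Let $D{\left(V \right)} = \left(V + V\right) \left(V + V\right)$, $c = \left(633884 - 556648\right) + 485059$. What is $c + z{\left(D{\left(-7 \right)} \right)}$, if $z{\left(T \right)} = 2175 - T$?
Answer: $564274$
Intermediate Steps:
$c = 562295$ ($c = 77236 + 485059 = 562295$)
$D{\left(V \right)} = 4 V^{2}$ ($D{\left(V \right)} = 2 V 2 V = 4 V^{2}$)
$c + z{\left(D{\left(-7 \right)} \right)} = 562295 + \left(2175 - 4 \left(-7\right)^{2}\right) = 562295 + \left(2175 - 4 \cdot 49\right) = 562295 + \left(2175 - 196\right) = 562295 + 1979 = 564274$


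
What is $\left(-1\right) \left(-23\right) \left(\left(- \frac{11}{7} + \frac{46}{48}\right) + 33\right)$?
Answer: $\frac{125143}{168} \approx 744.9$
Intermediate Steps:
$\left(-1\right) \left(-23\right) \left(\left(- \frac{11}{7} + \frac{46}{48}\right) + 33\right) = 23 \left(\left(\left(-11\right) \frac{1}{7} + 46 \cdot \frac{1}{48}\right) + 33\right) = 23 \left(\left(- \frac{11}{7} + \frac{23}{24}\right) + 33\right) = 23 \left(- \frac{103}{168} + 33\right) = 23 \cdot \frac{5441}{168} = \frac{125143}{168}$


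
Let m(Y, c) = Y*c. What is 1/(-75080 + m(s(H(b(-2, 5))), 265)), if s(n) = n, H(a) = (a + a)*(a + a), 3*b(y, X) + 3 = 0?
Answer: -1/74020 ≈ -1.3510e-5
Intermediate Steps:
b(y, X) = -1 (b(y, X) = -1 + (⅓)*0 = -1 + 0 = -1)
H(a) = 4*a² (H(a) = (2*a)*(2*a) = 4*a²)
1/(-75080 + m(s(H(b(-2, 5))), 265)) = 1/(-75080 + (4*(-1)²)*265) = 1/(-75080 + (4*1)*265) = 1/(-75080 + 4*265) = 1/(-75080 + 1060) = 1/(-74020) = -1/74020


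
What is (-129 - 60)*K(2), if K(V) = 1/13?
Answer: -189/13 ≈ -14.538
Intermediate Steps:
K(V) = 1/13
(-129 - 60)*K(2) = (-129 - 60)*(1/13) = -189*1/13 = -189/13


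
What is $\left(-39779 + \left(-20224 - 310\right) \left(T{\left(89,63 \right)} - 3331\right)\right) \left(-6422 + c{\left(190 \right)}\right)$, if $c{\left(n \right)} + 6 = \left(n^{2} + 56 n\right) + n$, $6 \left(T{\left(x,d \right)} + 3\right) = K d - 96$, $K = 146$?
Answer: $1509529750498$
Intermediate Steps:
$T{\left(x,d \right)} = -19 + \frac{73 d}{3}$ ($T{\left(x,d \right)} = -3 + \frac{146 d - 96}{6} = -3 + \frac{-96 + 146 d}{6} = -3 + \left(-16 + \frac{73 d}{3}\right) = -19 + \frac{73 d}{3}$)
$c{\left(n \right)} = -6 + n^{2} + 57 n$ ($c{\left(n \right)} = -6 + \left(\left(n^{2} + 56 n\right) + n\right) = -6 + \left(n^{2} + 57 n\right) = -6 + n^{2} + 57 n$)
$\left(-39779 + \left(-20224 - 310\right) \left(T{\left(89,63 \right)} - 3331\right)\right) \left(-6422 + c{\left(190 \right)}\right) = \left(-39779 + \left(-20224 - 310\right) \left(\left(-19 + \frac{73}{3} \cdot 63\right) - 3331\right)\right) \left(-6422 + \left(-6 + 190^{2} + 57 \cdot 190\right)\right) = \left(-39779 - 20534 \left(\left(-19 + 1533\right) - 3331\right)\right) \left(-6422 + \left(-6 + 36100 + 10830\right)\right) = \left(-39779 - 20534 \left(1514 - 3331\right)\right) \left(-6422 + 46924\right) = \left(-39779 - -37310278\right) 40502 = \left(-39779 + 37310278\right) 40502 = 37270499 \cdot 40502 = 1509529750498$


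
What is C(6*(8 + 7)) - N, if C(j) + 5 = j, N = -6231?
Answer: 6316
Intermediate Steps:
C(j) = -5 + j
C(6*(8 + 7)) - N = (-5 + 6*(8 + 7)) - 1*(-6231) = (-5 + 6*15) + 6231 = (-5 + 90) + 6231 = 85 + 6231 = 6316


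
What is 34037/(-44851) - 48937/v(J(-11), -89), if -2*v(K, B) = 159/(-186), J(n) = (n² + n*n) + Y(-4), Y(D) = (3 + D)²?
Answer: -272166103949/2377103 ≈ -1.1449e+5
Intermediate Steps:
J(n) = 1 + 2*n² (J(n) = (n² + n*n) + (3 - 4)² = (n² + n²) + (-1)² = 2*n² + 1 = 1 + 2*n²)
v(K, B) = 53/124 (v(K, B) = -159/(2*(-186)) = -159*(-1)/(2*186) = -½*(-53/62) = 53/124)
34037/(-44851) - 48937/v(J(-11), -89) = 34037/(-44851) - 48937/53/124 = 34037*(-1/44851) - 48937*124/53 = -34037/44851 - 6068188/53 = -272166103949/2377103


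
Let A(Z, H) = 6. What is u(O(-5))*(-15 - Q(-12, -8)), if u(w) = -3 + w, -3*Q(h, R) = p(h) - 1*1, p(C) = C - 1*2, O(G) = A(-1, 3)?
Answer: -60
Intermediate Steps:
O(G) = 6
p(C) = -2 + C (p(C) = C - 2 = -2 + C)
Q(h, R) = 1 - h/3 (Q(h, R) = -((-2 + h) - 1*1)/3 = -((-2 + h) - 1)/3 = -(-3 + h)/3 = 1 - h/3)
u(O(-5))*(-15 - Q(-12, -8)) = (-3 + 6)*(-15 - (1 - ⅓*(-12))) = 3*(-15 - (1 + 4)) = 3*(-15 - 1*5) = 3*(-15 - 5) = 3*(-20) = -60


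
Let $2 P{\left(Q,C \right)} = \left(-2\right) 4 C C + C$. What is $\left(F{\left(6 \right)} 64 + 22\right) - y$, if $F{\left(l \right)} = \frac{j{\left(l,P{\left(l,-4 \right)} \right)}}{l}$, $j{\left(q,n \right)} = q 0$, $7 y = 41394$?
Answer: $- \frac{41240}{7} \approx -5891.4$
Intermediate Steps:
$y = \frac{41394}{7}$ ($y = \frac{1}{7} \cdot 41394 = \frac{41394}{7} \approx 5913.4$)
$P{\left(Q,C \right)} = \frac{C}{2} - 4 C^{2}$ ($P{\left(Q,C \right)} = \frac{\left(-2\right) 4 C C + C}{2} = \frac{- 8 C C + C}{2} = \frac{- 8 C^{2} + C}{2} = \frac{C - 8 C^{2}}{2} = \frac{C}{2} - 4 C^{2}$)
$j{\left(q,n \right)} = 0$
$F{\left(l \right)} = 0$ ($F{\left(l \right)} = \frac{0}{l} = 0$)
$\left(F{\left(6 \right)} 64 + 22\right) - y = \left(0 \cdot 64 + 22\right) - \frac{41394}{7} = \left(0 + 22\right) - \frac{41394}{7} = 22 - \frac{41394}{7} = - \frac{41240}{7}$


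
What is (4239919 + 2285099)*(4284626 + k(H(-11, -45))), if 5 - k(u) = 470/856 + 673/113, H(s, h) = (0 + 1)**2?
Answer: 676062266759024265/24182 ≈ 2.7957e+13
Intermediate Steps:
H(s, h) = 1 (H(s, h) = 1**2 = 1)
k(u) = -72779/48364 (k(u) = 5 - (470/856 + 673/113) = 5 - (470*(1/856) + 673*(1/113)) = 5 - (235/428 + 673/113) = 5 - 1*314599/48364 = 5 - 314599/48364 = -72779/48364)
(4239919 + 2285099)*(4284626 + k(H(-11, -45))) = (4239919 + 2285099)*(4284626 - 72779/48364) = 6525018*(207221579085/48364) = 676062266759024265/24182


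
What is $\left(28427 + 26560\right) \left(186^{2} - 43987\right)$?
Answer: $-516382917$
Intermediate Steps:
$\left(28427 + 26560\right) \left(186^{2} - 43987\right) = 54987 \left(34596 - 43987\right) = 54987 \left(-9391\right) = -516382917$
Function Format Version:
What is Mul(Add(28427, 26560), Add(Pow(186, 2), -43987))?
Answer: -516382917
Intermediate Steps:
Mul(Add(28427, 26560), Add(Pow(186, 2), -43987)) = Mul(54987, Add(34596, -43987)) = Mul(54987, -9391) = -516382917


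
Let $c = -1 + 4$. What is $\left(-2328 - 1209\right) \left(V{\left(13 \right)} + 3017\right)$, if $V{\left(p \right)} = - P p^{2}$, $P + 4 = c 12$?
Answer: $8456967$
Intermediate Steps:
$c = 3$
$P = 32$ ($P = -4 + 3 \cdot 12 = -4 + 36 = 32$)
$V{\left(p \right)} = - 32 p^{2}$ ($V{\left(p \right)} = \left(-1\right) 32 p^{2} = - 32 p^{2}$)
$\left(-2328 - 1209\right) \left(V{\left(13 \right)} + 3017\right) = \left(-2328 - 1209\right) \left(- 32 \cdot 13^{2} + 3017\right) = - 3537 \left(\left(-32\right) 169 + 3017\right) = - 3537 \left(-5408 + 3017\right) = \left(-3537\right) \left(-2391\right) = 8456967$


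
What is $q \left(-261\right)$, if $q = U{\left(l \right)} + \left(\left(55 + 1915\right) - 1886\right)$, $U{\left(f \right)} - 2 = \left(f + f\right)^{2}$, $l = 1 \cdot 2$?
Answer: $-26622$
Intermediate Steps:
$l = 2$
$U{\left(f \right)} = 2 + 4 f^{2}$ ($U{\left(f \right)} = 2 + \left(f + f\right)^{2} = 2 + \left(2 f\right)^{2} = 2 + 4 f^{2}$)
$q = 102$ ($q = \left(2 + 4 \cdot 2^{2}\right) + \left(\left(55 + 1915\right) - 1886\right) = \left(2 + 4 \cdot 4\right) + \left(1970 - 1886\right) = \left(2 + 16\right) + 84 = 18 + 84 = 102$)
$q \left(-261\right) = 102 \left(-261\right) = -26622$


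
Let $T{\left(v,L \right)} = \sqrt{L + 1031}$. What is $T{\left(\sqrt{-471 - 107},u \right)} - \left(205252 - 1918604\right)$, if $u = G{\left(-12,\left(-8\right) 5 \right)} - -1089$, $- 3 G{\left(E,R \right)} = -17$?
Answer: $1713352 + \frac{\sqrt{19131}}{3} \approx 1.7134 \cdot 10^{6}$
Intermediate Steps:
$G{\left(E,R \right)} = \frac{17}{3}$ ($G{\left(E,R \right)} = \left(- \frac{1}{3}\right) \left(-17\right) = \frac{17}{3}$)
$u = \frac{3284}{3}$ ($u = \frac{17}{3} - -1089 = \frac{17}{3} + 1089 = \frac{3284}{3} \approx 1094.7$)
$T{\left(v,L \right)} = \sqrt{1031 + L}$
$T{\left(\sqrt{-471 - 107},u \right)} - \left(205252 - 1918604\right) = \sqrt{1031 + \frac{3284}{3}} - \left(205252 - 1918604\right) = \sqrt{\frac{6377}{3}} - -1713352 = \frac{\sqrt{19131}}{3} + 1713352 = 1713352 + \frac{\sqrt{19131}}{3}$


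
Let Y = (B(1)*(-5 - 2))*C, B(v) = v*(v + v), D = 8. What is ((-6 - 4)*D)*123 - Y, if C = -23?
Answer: -10162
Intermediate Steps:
B(v) = 2*v**2 (B(v) = v*(2*v) = 2*v**2)
Y = 322 (Y = ((2*1**2)*(-5 - 2))*(-23) = ((2*1)*(-7))*(-23) = (2*(-7))*(-23) = -14*(-23) = 322)
((-6 - 4)*D)*123 - Y = ((-6 - 4)*8)*123 - 1*322 = -10*8*123 - 322 = -80*123 - 322 = -9840 - 322 = -10162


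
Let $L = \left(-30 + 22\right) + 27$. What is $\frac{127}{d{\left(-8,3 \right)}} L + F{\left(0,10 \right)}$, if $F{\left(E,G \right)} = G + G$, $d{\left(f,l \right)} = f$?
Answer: $- \frac{2253}{8} \approx -281.63$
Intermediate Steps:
$F{\left(E,G \right)} = 2 G$
$L = 19$ ($L = -8 + 27 = 19$)
$\frac{127}{d{\left(-8,3 \right)}} L + F{\left(0,10 \right)} = \frac{127}{-8} \cdot 19 + 2 \cdot 10 = 127 \left(- \frac{1}{8}\right) 19 + 20 = \left(- \frac{127}{8}\right) 19 + 20 = - \frac{2413}{8} + 20 = - \frac{2253}{8}$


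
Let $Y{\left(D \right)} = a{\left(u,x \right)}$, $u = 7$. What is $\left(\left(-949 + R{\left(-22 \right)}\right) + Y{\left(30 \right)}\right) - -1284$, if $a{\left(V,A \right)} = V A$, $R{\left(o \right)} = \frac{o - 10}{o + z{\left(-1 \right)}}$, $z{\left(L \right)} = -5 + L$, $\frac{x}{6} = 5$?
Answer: $\frac{3823}{7} \approx 546.14$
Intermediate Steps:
$x = 30$ ($x = 6 \cdot 5 = 30$)
$R{\left(o \right)} = \frac{-10 + o}{-6 + o}$ ($R{\left(o \right)} = \frac{o - 10}{o - 6} = \frac{-10 + o}{o - 6} = \frac{-10 + o}{-6 + o}$)
$a{\left(V,A \right)} = A V$
$Y{\left(D \right)} = 210$ ($Y{\left(D \right)} = 30 \cdot 7 = 210$)
$\left(\left(-949 + R{\left(-22 \right)}\right) + Y{\left(30 \right)}\right) - -1284 = \left(\left(-949 + \frac{-10 - 22}{-6 - 22}\right) + 210\right) - -1284 = \left(\left(-949 + \frac{1}{-28} \left(-32\right)\right) + 210\right) + 1284 = \left(\left(-949 - - \frac{8}{7}\right) + 210\right) + 1284 = \left(\left(-949 + \frac{8}{7}\right) + 210\right) + 1284 = \left(- \frac{6635}{7} + 210\right) + 1284 = - \frac{5165}{7} + 1284 = \frac{3823}{7}$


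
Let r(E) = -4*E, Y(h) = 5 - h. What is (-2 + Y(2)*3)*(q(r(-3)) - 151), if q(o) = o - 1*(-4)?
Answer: -945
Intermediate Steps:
q(o) = 4 + o (q(o) = o + 4 = 4 + o)
(-2 + Y(2)*3)*(q(r(-3)) - 151) = (-2 + (5 - 1*2)*3)*((4 - 4*(-3)) - 151) = (-2 + (5 - 2)*3)*((4 + 12) - 151) = (-2 + 3*3)*(16 - 151) = (-2 + 9)*(-135) = 7*(-135) = -945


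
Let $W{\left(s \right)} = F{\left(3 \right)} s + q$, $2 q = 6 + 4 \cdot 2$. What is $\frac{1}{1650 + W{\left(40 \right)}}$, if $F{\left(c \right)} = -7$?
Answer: $\frac{1}{1377} \approx 0.00072622$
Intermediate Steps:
$q = 7$ ($q = \frac{6 + 4 \cdot 2}{2} = \frac{6 + 8}{2} = \frac{1}{2} \cdot 14 = 7$)
$W{\left(s \right)} = 7 - 7 s$ ($W{\left(s \right)} = - 7 s + 7 = 7 - 7 s$)
$\frac{1}{1650 + W{\left(40 \right)}} = \frac{1}{1650 + \left(7 - 280\right)} = \frac{1}{1650 - 273} = \frac{1}{1377}$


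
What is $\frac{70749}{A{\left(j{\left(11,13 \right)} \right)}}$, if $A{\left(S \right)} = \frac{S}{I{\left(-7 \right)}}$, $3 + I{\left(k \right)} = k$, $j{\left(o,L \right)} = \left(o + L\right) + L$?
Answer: $- \frac{707490}{37} \approx -19121.0$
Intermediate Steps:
$j{\left(o,L \right)} = o + 2 L$ ($j{\left(o,L \right)} = \left(L + o\right) + L = o + 2 L$)
$I{\left(k \right)} = -3 + k$
$A{\left(S \right)} = - \frac{S}{10}$ ($A{\left(S \right)} = \frac{S}{-3 - 7} = \frac{S}{-10} = S \left(- \frac{1}{10}\right) = - \frac{S}{10}$)
$\frac{70749}{A{\left(j{\left(11,13 \right)} \right)}} = \frac{70749}{\left(- \frac{1}{10}\right) \left(11 + 2 \cdot 13\right)} = \frac{70749}{\left(- \frac{1}{10}\right) \left(11 + 26\right)} = \frac{70749}{\left(- \frac{1}{10}\right) 37} = \frac{70749}{- \frac{37}{10}} = 70749 \left(- \frac{10}{37}\right) = - \frac{707490}{37}$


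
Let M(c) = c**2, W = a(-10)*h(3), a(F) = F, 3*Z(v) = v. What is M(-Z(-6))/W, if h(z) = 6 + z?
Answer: -2/45 ≈ -0.044444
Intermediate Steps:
Z(v) = v/3
W = -90 (W = -10*(6 + 3) = -10*9 = -90)
M(-Z(-6))/W = (-(-6)/3)**2/(-90) = (-1*(-2))**2*(-1/90) = 2**2*(-1/90) = 4*(-1/90) = -2/45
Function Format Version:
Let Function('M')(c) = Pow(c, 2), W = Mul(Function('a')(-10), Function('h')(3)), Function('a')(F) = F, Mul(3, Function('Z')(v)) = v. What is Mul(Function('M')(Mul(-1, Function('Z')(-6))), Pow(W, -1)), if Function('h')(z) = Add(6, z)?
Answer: Rational(-2, 45) ≈ -0.044444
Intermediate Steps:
Function('Z')(v) = Mul(Rational(1, 3), v)
W = -90 (W = Mul(-10, Add(6, 3)) = Mul(-10, 9) = -90)
Mul(Function('M')(Mul(-1, Function('Z')(-6))), Pow(W, -1)) = Mul(Pow(Mul(-1, Mul(Rational(1, 3), -6)), 2), Pow(-90, -1)) = Mul(Pow(Mul(-1, -2), 2), Rational(-1, 90)) = Mul(Pow(2, 2), Rational(-1, 90)) = Mul(4, Rational(-1, 90)) = Rational(-2, 45)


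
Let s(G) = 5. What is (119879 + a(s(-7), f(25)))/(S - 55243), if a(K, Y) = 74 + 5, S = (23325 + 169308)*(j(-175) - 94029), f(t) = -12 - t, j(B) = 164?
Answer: -59979/9040775894 ≈ -6.6343e-6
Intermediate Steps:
S = -18081496545 (S = (23325 + 169308)*(164 - 94029) = 192633*(-93865) = -18081496545)
a(K, Y) = 79
(119879 + a(s(-7), f(25)))/(S - 55243) = (119879 + 79)/(-18081496545 - 55243) = 119958/(-18081551788) = 119958*(-1/18081551788) = -59979/9040775894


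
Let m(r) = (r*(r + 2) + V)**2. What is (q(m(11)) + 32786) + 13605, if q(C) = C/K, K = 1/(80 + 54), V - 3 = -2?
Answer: 2825015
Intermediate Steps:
V = 1 (V = 3 - 2 = 1)
K = 1/134 ≈ 0.0074627
m(r) = (1 + r*(2 + r))**2 (m(r) = (r*(r + 2) + 1)**2 = (r*(2 + r) + 1)**2 = (1 + r*(2 + r))**2)
q(C) = 134*C (q(C) = C/(1/134) = C*134 = 134*C)
(q(m(11)) + 32786) + 13605 = (134*(1 + 11**2 + 2*11)**2 + 32786) + 13605 = (134*(1 + 121 + 22)**2 + 32786) + 13605 = (134*144**2 + 32786) + 13605 = (134*20736 + 32786) + 13605 = (2778624 + 32786) + 13605 = 2811410 + 13605 = 2825015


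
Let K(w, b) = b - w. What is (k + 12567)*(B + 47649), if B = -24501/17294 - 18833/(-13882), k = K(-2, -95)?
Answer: 3243051167996052/5456257 ≈ 5.9437e+8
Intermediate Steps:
k = -93 (k = -95 - 1*(-2) = -95 + 2 = -93)
B = -3606245/60018827 (B = -24501*1/17294 - 18833*(-1/13882) = -24501/17294 + 18833/13882 = -3606245/60018827 ≈ -0.060085)
(k + 12567)*(B + 47649) = (-93 + 12567)*(-3606245/60018827 + 47649) = 12474*(2859833481478/60018827) = 3243051167996052/5456257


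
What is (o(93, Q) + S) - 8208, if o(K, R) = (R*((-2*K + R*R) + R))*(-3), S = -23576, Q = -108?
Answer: 3652096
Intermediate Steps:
o(K, R) = -3*R*(R + R**2 - 2*K) (o(K, R) = (R*((-2*K + R**2) + R))*(-3) = (R*((R**2 - 2*K) + R))*(-3) = (R*(R + R**2 - 2*K))*(-3) = -3*R*(R + R**2 - 2*K))
(o(93, Q) + S) - 8208 = (3*(-108)*(-1*(-108) - 1*(-108)**2 + 2*93) - 23576) - 8208 = (3*(-108)*(108 - 1*11664 + 186) - 23576) - 8208 = (3*(-108)*(108 - 11664 + 186) - 23576) - 8208 = (3*(-108)*(-11370) - 23576) - 8208 = (3683880 - 23576) - 8208 = 3660304 - 8208 = 3652096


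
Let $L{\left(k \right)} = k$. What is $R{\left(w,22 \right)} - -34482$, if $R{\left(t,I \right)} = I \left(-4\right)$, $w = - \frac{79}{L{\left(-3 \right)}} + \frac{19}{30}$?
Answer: $34394$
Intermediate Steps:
$w = \frac{809}{30}$ ($w = - \frac{79}{-3} + \frac{19}{30} = \left(-79\right) \left(- \frac{1}{3}\right) + 19 \cdot \frac{1}{30} = \frac{79}{3} + \frac{19}{30} = \frac{809}{30} \approx 26.967$)
$R{\left(t,I \right)} = - 4 I$
$R{\left(w,22 \right)} - -34482 = \left(-4\right) 22 - -34482 = -88 + 34482 = 34394$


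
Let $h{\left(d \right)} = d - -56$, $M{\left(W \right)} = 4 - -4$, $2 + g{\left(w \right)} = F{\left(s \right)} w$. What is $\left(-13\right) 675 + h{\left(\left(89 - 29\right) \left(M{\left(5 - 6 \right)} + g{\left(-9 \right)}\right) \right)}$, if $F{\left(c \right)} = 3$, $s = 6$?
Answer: $-9979$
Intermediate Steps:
$g{\left(w \right)} = -2 + 3 w$
$M{\left(W \right)} = 8$ ($M{\left(W \right)} = 4 + 4 = 8$)
$h{\left(d \right)} = 56 + d$ ($h{\left(d \right)} = d + 56 = 56 + d$)
$\left(-13\right) 675 + h{\left(\left(89 - 29\right) \left(M{\left(5 - 6 \right)} + g{\left(-9 \right)}\right) \right)} = \left(-13\right) 675 + \left(56 + \left(89 - 29\right) \left(8 + \left(-2 + 3 \left(-9\right)\right)\right)\right) = -8775 + \left(56 + 60 \left(8 - 29\right)\right) = -8775 + \left(56 + 60 \left(-21\right)\right) = -8775 + \left(56 - 1260\right) = -8775 - 1204 = -9979$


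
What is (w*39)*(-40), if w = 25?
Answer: -39000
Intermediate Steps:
(w*39)*(-40) = (25*39)*(-40) = 975*(-40) = -39000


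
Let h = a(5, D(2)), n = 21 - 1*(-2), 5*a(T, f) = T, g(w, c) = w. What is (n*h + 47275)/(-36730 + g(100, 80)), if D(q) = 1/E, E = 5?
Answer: -7883/6105 ≈ -1.2912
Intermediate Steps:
D(q) = ⅕ (D(q) = 1/5 = ⅕)
a(T, f) = T/5
n = 23 (n = 21 + 2 = 23)
h = 1 (h = (⅕)*5 = 1)
(n*h + 47275)/(-36730 + g(100, 80)) = (23*1 + 47275)/(-36730 + 100) = (23 + 47275)/(-36630) = 47298*(-1/36630) = -7883/6105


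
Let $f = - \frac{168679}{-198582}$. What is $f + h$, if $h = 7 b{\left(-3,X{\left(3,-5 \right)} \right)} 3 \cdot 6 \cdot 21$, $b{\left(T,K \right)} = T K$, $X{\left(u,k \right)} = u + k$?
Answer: $\frac{3152856511}{198582} \approx 15877.0$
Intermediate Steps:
$X{\left(u,k \right)} = k + u$
$b{\left(T,K \right)} = K T$
$f = \frac{168679}{198582}$ ($f = \left(-168679\right) \left(- \frac{1}{198582}\right) = \frac{168679}{198582} \approx 0.84942$)
$h = 15876$ ($h = 7 \left(-5 + 3\right) \left(-3\right) 3 \cdot 6 \cdot 21 = 7 \left(-2\right) \left(-3\right) 3 \cdot 6 \cdot 21 = 7 \cdot 6 \cdot 3 \cdot 6 \cdot 21 = 7 \cdot 18 \cdot 6 \cdot 21 = 7 \cdot 108 \cdot 21 = 756 \cdot 21 = 15876$)
$f + h = \frac{168679}{198582} + 15876 = \frac{3152856511}{198582}$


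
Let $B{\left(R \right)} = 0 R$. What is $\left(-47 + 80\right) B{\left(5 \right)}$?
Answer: $0$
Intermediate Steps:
$B{\left(R \right)} = 0$
$\left(-47 + 80\right) B{\left(5 \right)} = \left(-47 + 80\right) 0 = 33 \cdot 0 = 0$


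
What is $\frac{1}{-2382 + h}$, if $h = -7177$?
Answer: $- \frac{1}{9559} \approx -0.00010461$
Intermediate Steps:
$\frac{1}{-2382 + h} = \frac{1}{-2382 - 7177} = \frac{1}{-9559} = - \frac{1}{9559}$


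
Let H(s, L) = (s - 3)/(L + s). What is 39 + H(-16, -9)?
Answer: 994/25 ≈ 39.760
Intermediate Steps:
H(s, L) = (-3 + s)/(L + s)
39 + H(-16, -9) = 39 + (-3 - 16)/(-9 - 16) = 39 - 19/(-25) = 39 - 1/25*(-19) = 39 + 19/25 = 994/25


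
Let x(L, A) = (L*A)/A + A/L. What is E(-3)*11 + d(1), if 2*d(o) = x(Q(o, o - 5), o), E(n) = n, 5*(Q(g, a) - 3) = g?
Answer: -4999/160 ≈ -31.244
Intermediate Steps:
Q(g, a) = 3 + g/5
x(L, A) = L + A/L (x(L, A) = (A*L)/A + A/L = L + A/L)
d(o) = 3/2 + o/10 + o/(2*(3 + o/5)) (d(o) = ((3 + o/5) + o/(3 + o/5))/2 = (3 + o/5 + o/(3 + o/5))/2 = 3/2 + o/10 + o/(2*(3 + o/5)))
E(-3)*11 + d(1) = -3*11 + ((15 + 1)**2 + 25*1)/(10*(15 + 1)) = -33 + (1/10)*(16**2 + 25)/16 = -33 + (1/10)*(1/16)*(256 + 25) = -33 + (1/10)*(1/16)*281 = -33 + 281/160 = -4999/160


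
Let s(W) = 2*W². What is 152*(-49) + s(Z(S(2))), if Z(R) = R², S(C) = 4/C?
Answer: -7416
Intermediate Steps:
152*(-49) + s(Z(S(2))) = 152*(-49) + 2*((4/2)²)² = -7448 + 2*((4*(½))²)² = -7448 + 2*(2²)² = -7448 + 2*4² = -7448 + 2*16 = -7448 + 32 = -7416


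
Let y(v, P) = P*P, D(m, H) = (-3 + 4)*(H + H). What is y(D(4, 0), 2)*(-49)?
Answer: -196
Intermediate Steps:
D(m, H) = 2*H (D(m, H) = 1*(2*H) = 2*H)
y(v, P) = P²
y(D(4, 0), 2)*(-49) = 2²*(-49) = 4*(-49) = -196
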